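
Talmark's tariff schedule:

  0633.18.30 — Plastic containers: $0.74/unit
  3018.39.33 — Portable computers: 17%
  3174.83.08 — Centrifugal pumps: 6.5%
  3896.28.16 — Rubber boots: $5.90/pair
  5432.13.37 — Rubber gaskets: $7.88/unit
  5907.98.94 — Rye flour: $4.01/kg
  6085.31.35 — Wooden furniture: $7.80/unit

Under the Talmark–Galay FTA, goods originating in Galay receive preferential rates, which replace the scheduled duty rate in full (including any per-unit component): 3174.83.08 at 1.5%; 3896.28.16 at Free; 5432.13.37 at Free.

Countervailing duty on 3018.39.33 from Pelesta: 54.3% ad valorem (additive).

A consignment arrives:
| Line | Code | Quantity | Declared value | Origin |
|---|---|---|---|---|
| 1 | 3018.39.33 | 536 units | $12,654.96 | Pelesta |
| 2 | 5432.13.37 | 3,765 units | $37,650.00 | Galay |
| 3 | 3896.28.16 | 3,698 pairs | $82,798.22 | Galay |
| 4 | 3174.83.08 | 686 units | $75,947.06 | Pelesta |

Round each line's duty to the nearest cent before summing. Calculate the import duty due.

Line 1 (3018.39.33, Pelesta, 536 units, $12,654.96):
Base rate for 3018.39.33 is 17%.
Additional duty on 3018.39.33 from Pelesta: +54.3%. Applied ad valorem rate: 17% + 54.3% = 71.3%.
Duty = $12,654.96 × 71.3% = $9,022.99.
Line 2 (5432.13.37, Galay, 3,765 units, $37,650.00):
Base rate for 5432.13.37 is $7.88/unit.
Origin Galay qualifies under the Talmark–Galay agreement and 5432.13.37 is covered: preferential rate Free applies instead.
Duty = $37,650.00 × 0% = $0.00.
Line 3 (3896.28.16, Galay, 3,698 pairs, $82,798.22):
Base rate for 3896.28.16 is $5.90/pair.
Origin Galay qualifies under the Talmark–Galay agreement and 3896.28.16 is covered: preferential rate Free applies instead.
Duty = $82,798.22 × 0% = $0.00.
Line 4 (3174.83.08, Pelesta, 686 units, $75,947.06):
Base rate for 3174.83.08 is 6.5%.
3174.83.08 has an FTA preferential rate, but origin Pelesta is not Galay; base rate stands.
Duty = $75,947.06 × 6.5% = $4,936.56.
Total = $9,022.99 + $0.00 + $0.00 + $4,936.56 = $13,959.55.

$13,959.55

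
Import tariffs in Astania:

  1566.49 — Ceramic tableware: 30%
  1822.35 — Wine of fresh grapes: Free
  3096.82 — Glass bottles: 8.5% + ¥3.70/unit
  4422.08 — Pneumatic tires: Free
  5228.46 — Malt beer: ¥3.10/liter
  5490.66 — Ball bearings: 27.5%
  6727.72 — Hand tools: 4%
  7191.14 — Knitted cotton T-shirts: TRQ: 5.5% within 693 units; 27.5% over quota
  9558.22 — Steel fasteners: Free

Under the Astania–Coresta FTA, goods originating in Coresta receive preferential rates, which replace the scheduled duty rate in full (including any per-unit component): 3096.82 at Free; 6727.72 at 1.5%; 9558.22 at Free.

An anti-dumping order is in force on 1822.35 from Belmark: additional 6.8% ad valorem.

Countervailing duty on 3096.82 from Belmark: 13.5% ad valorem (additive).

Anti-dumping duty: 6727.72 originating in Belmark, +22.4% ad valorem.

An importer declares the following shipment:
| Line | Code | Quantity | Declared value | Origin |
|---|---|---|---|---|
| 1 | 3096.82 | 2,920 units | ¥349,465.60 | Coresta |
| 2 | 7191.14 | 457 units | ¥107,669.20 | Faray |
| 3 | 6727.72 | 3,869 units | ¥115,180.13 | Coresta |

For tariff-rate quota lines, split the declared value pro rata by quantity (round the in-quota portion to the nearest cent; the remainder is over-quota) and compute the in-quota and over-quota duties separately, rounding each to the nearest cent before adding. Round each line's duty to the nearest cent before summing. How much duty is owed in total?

Line 1 (3096.82, Coresta, 2,920 units, ¥349,465.60):
Base rate for 3096.82 is 8.5% + ¥3.70/unit.
Origin Coresta qualifies under the Astania–Coresta agreement and 3096.82 is covered: preferential rate Free applies instead.
The additional-duty order on 3096.82 targets Belmark, not Coresta; it does not apply.
Duty = ¥349,465.60 × 0% = ¥0.00.
Line 2 (7191.14, Faray, 457 units, ¥107,669.20):
Code 7191.14 is under a tariff-rate quota (threshold 693 units). Quantity 457 units is within the quota, so the in-quota rate 5.5% applies to the full value.
Duty = ¥107,669.20 × 5.5% = ¥5,921.81.
Line 3 (6727.72, Coresta, 3,869 units, ¥115,180.13):
Base rate for 6727.72 is 4%.
Origin Coresta qualifies under the Astania–Coresta agreement and 6727.72 is covered: preferential rate 1.5% applies instead.
The additional-duty order on 6727.72 targets Belmark, not Coresta; it does not apply.
Duty = ¥115,180.13 × 1.5% = ¥1,727.70.
Total = ¥0.00 + ¥5,921.81 + ¥1,727.70 = ¥7,649.51.

¥7,649.51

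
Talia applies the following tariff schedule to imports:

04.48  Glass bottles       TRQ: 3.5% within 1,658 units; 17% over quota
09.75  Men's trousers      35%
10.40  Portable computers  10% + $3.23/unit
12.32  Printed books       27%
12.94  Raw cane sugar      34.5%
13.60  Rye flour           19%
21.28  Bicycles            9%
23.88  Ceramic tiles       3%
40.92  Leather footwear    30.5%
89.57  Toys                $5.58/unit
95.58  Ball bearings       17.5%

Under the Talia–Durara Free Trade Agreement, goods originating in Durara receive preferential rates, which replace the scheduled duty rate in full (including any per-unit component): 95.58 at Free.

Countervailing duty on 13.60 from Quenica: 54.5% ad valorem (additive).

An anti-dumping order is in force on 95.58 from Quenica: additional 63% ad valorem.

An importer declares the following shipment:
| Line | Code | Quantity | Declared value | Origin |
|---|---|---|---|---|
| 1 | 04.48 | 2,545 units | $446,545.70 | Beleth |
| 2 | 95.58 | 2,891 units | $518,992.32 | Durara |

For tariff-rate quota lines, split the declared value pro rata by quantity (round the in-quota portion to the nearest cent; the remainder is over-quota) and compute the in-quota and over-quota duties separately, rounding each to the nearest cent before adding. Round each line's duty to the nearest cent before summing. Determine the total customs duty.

$36,639.55

Line 1 (04.48, Beleth, 2,545 units, $446,545.70):
Code 04.48 is under a tariff-rate quota (threshold 1,658 units). In-quota: 1,658 units at 3.5%; over-quota: 887 units at 17%.
Pro-rata value split: in-quota = $446,545.70 × 1,658/2,545 = $290,912.68; over-quota = $446,545.70 − $290,912.68 = $155,633.02.
In-quota duty = $290,912.68 × 3.5% = $10,181.94. Over-quota duty = $155,633.02 × 17% = $26,457.61.
Line duty = $10,181.94 + $26,457.61 = $36,639.55.
Line 2 (95.58, Durara, 2,891 units, $518,992.32):
Base rate for 95.58 is 17.5%.
Origin Durara qualifies under the Talia–Durara agreement and 95.58 is covered: preferential rate Free applies instead.
The additional-duty order on 95.58 targets Quenica, not Durara; it does not apply.
Duty = $518,992.32 × 0% = $0.00.
Total = $36,639.55 + $0.00 = $36,639.55.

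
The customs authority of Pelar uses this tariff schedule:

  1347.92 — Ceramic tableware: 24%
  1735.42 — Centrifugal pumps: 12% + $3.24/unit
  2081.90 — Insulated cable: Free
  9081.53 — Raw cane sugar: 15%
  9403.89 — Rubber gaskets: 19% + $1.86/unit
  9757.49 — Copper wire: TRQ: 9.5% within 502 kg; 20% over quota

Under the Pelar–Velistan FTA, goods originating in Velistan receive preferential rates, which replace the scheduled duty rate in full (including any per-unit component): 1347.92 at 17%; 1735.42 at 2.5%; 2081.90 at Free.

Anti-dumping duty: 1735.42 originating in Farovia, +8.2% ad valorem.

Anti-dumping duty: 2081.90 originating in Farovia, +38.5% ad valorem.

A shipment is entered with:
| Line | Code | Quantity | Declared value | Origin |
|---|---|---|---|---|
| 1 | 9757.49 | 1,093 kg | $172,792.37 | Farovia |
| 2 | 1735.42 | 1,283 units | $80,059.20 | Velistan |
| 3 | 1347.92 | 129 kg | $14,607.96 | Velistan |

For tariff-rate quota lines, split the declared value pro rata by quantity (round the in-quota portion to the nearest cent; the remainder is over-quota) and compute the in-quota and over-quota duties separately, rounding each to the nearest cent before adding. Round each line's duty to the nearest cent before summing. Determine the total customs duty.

$30,710.38

Line 1 (9757.49, Farovia, 1,093 kg, $172,792.37):
Code 9757.49 is under a tariff-rate quota (threshold 502 kg). In-quota: 502 kg at 9.5%; over-quota: 591 kg at 20%.
Pro-rata value split: in-quota = $172,792.37 × 502/1,093 = $79,361.18; over-quota = $172,792.37 − $79,361.18 = $93,431.19.
In-quota duty = $79,361.18 × 9.5% = $7,539.31. Over-quota duty = $93,431.19 × 20% = $18,686.24.
Line duty = $7,539.31 + $18,686.24 = $26,225.55.
Line 2 (1735.42, Velistan, 1,283 units, $80,059.20):
Base rate for 1735.42 is 12% + $3.24/unit.
Origin Velistan qualifies under the Pelar–Velistan agreement and 1735.42 is covered: preferential rate 2.5% applies instead.
The additional-duty order on 1735.42 targets Farovia, not Velistan; it does not apply.
Duty = $80,059.20 × 2.5% = $2,001.48.
Line 3 (1347.92, Velistan, 129 kg, $14,607.96):
Base rate for 1347.92 is 24%.
Origin Velistan qualifies under the Pelar–Velistan agreement and 1347.92 is covered: preferential rate 17% applies instead.
Duty = $14,607.96 × 17% = $2,483.35.
Total = $26,225.55 + $2,001.48 + $2,483.35 = $30,710.38.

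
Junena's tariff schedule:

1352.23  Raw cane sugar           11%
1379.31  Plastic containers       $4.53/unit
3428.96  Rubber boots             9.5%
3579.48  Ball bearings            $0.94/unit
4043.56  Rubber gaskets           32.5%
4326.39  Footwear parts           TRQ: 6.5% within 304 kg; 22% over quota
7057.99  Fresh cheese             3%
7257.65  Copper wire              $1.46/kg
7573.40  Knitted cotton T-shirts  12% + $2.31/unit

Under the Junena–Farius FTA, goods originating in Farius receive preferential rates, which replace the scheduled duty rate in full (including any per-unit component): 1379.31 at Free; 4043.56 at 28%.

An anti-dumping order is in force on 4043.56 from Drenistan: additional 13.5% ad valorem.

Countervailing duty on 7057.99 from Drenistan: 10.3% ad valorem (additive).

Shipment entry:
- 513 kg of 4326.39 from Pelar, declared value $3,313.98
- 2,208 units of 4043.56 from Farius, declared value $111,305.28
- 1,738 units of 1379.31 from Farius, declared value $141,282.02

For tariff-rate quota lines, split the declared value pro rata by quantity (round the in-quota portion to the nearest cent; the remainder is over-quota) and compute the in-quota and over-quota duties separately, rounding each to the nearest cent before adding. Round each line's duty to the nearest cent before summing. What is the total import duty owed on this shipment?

Line 1 (4326.39, Pelar, 513 kg, $3,313.98):
Code 4326.39 is under a tariff-rate quota (threshold 304 kg). In-quota: 304 kg at 6.5%; over-quota: 209 kg at 22%.
Pro-rata value split: in-quota = $3,313.98 × 304/513 = $1,963.84; over-quota = $3,313.98 − $1,963.84 = $1,350.14.
In-quota duty = $1,963.84 × 6.5% = $127.65. Over-quota duty = $1,350.14 × 22% = $297.03.
Line duty = $127.65 + $297.03 = $424.68.
Line 2 (4043.56, Farius, 2,208 units, $111,305.28):
Base rate for 4043.56 is 32.5%.
Origin Farius qualifies under the Junena–Farius agreement and 4043.56 is covered: preferential rate 28% applies instead.
The additional-duty order on 4043.56 targets Drenistan, not Farius; it does not apply.
Duty = $111,305.28 × 28% = $31,165.48.
Line 3 (1379.31, Farius, 1,738 units, $141,282.02):
Base rate for 1379.31 is $4.53/unit.
Origin Farius qualifies under the Junena–Farius agreement and 1379.31 is covered: preferential rate Free applies instead.
Duty = $141,282.02 × 0% = $0.00.
Total = $424.68 + $31,165.48 + $0.00 = $31,590.16.

$31,590.16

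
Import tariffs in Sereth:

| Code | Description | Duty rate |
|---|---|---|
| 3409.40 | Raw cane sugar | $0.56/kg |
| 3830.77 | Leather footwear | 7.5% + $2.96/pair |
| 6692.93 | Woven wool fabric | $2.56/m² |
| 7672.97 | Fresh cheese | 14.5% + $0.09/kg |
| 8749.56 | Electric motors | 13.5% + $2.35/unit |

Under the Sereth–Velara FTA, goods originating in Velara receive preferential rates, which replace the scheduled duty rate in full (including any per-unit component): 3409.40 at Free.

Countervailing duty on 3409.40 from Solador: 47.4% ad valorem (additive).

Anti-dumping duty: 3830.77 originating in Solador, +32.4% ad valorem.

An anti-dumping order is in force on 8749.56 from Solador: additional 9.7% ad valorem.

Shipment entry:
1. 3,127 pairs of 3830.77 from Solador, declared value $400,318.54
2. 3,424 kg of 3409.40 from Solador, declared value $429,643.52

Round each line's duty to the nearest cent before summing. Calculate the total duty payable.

Line 1 (3830.77, Solador, 3,127 pairs, $400,318.54):
Base rate for 3830.77 is 7.5% + $2.96/pair.
Additional duty on 3830.77 from Solador: +32.4%. Applied ad valorem rate: 7.5% + 32.4% = 39.9%.
Duty = $400,318.54 × 39.9% + 3,127 × $2.96 = $168,983.02.
Line 2 (3409.40, Solador, 3,424 kg, $429,643.52):
Base rate for 3409.40 is $0.56/kg.
3409.40 has an FTA preferential rate, but origin Solador is not Velara; base rate stands.
Additional duty on 3409.40 from Solador: +47.4% ad valorem. Applied ad valorem rate = 47.4%.
Duty = $429,643.52 × 47.4% + 3,424 × $0.56 = $205,568.47.
Total = $168,983.02 + $205,568.47 = $374,551.49.

$374,551.49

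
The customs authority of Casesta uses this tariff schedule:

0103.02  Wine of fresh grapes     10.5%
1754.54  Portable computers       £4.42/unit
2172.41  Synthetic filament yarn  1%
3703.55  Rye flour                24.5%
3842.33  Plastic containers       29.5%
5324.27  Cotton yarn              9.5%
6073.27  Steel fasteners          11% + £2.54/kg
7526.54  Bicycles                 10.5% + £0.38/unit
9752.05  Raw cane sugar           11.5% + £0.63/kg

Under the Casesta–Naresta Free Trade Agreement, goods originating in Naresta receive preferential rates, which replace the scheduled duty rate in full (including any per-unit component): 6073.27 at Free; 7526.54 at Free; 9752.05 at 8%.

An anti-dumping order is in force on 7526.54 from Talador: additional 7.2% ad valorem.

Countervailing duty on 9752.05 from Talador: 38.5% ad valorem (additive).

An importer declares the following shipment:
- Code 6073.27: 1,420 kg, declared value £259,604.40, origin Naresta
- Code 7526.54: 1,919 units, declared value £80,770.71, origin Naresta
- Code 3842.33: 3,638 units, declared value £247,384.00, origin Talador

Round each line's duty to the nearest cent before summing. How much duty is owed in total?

Line 1 (6073.27, Naresta, 1,420 kg, £259,604.40):
Base rate for 6073.27 is 11% + £2.54/kg.
Origin Naresta qualifies under the Casesta–Naresta agreement and 6073.27 is covered: preferential rate Free applies instead.
Duty = £259,604.40 × 0% = £0.00.
Line 2 (7526.54, Naresta, 1,919 units, £80,770.71):
Base rate for 7526.54 is 10.5% + £0.38/unit.
Origin Naresta qualifies under the Casesta–Naresta agreement and 7526.54 is covered: preferential rate Free applies instead.
The additional-duty order on 7526.54 targets Talador, not Naresta; it does not apply.
Duty = £80,770.71 × 0% = £0.00.
Line 3 (3842.33, Talador, 3,638 units, £247,384.00):
Base rate for 3842.33 is 29.5%.
Duty = £247,384.00 × 29.5% = £72,978.28.
Total = £0.00 + £0.00 + £72,978.28 = £72,978.28.

£72,978.28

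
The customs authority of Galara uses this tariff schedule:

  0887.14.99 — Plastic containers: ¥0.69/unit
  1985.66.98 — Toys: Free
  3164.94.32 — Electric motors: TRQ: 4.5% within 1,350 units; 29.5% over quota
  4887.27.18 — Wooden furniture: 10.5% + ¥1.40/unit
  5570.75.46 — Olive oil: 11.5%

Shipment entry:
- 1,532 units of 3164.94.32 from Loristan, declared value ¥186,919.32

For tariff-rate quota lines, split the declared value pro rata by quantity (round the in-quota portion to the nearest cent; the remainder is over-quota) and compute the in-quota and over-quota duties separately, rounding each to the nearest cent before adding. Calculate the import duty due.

¥13,962.83

Line 1 (3164.94.32, Loristan, 1,532 units, ¥186,919.32):
Code 3164.94.32 is under a tariff-rate quota (threshold 1,350 units). In-quota: 1,350 units at 4.5%; over-quota: 182 units at 29.5%.
Pro-rata value split: in-quota = ¥186,919.32 × 1,350/1,532 = ¥164,713.50; over-quota = ¥186,919.32 − ¥164,713.50 = ¥22,205.82.
In-quota duty = ¥164,713.50 × 4.5% = ¥7,412.11. Over-quota duty = ¥22,205.82 × 29.5% = ¥6,550.72.
Line duty = ¥7,412.11 + ¥6,550.72 = ¥13,962.83.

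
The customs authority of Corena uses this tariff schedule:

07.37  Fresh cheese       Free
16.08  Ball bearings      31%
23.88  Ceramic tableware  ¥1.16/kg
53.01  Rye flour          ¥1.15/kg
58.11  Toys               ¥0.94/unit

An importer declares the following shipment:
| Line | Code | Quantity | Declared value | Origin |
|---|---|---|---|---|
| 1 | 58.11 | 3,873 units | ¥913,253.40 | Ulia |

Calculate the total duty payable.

Line 1 (58.11, Ulia, 3,873 units, ¥913,253.40):
Base rate for 58.11 is ¥0.94/unit.
Duty = 3,873 × ¥0.94 = ¥3,640.62.

¥3,640.62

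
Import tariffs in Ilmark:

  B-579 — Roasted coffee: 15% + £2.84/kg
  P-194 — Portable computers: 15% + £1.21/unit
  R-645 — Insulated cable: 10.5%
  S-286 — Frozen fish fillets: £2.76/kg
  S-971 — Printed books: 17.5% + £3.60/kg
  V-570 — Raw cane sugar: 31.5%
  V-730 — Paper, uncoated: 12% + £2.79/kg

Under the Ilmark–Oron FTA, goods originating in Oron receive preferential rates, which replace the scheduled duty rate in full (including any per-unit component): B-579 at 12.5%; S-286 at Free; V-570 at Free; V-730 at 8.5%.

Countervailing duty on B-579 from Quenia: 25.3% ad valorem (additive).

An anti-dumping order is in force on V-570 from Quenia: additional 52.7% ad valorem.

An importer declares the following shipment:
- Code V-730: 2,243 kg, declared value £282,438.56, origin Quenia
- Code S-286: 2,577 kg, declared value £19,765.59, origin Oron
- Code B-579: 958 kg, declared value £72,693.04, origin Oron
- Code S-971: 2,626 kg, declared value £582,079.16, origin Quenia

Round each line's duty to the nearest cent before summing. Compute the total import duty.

£160,554.68

Line 1 (V-730, Quenia, 2,243 kg, £282,438.56):
Base rate for V-730 is 12% + £2.79/kg.
V-730 has an FTA preferential rate, but origin Quenia is not Oron; base rate stands.
Duty = £282,438.56 × 12% + 2,243 × £2.79 = £40,150.60.
Line 2 (S-286, Oron, 2,577 kg, £19,765.59):
Base rate for S-286 is £2.76/kg.
Origin Oron qualifies under the Ilmark–Oron agreement and S-286 is covered: preferential rate Free applies instead.
Duty = £19,765.59 × 0% = £0.00.
Line 3 (B-579, Oron, 958 kg, £72,693.04):
Base rate for B-579 is 15% + £2.84/kg.
Origin Oron qualifies under the Ilmark–Oron agreement and B-579 is covered: preferential rate 12.5% applies instead.
The additional-duty order on B-579 targets Quenia, not Oron; it does not apply.
Duty = £72,693.04 × 12.5% = £9,086.63.
Line 4 (S-971, Quenia, 2,626 kg, £582,079.16):
Base rate for S-971 is 17.5% + £3.60/kg.
Duty = £582,079.16 × 17.5% + 2,626 × £3.60 = £111,317.45.
Total = £40,150.60 + £0.00 + £9,086.63 + £111,317.45 = £160,554.68.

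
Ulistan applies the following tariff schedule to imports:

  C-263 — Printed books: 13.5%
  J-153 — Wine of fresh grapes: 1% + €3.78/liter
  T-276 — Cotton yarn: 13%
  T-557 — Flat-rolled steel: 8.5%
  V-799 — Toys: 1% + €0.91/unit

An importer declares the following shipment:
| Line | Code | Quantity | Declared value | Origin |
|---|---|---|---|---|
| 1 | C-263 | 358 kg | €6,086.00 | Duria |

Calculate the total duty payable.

€821.61

Line 1 (C-263, Duria, 358 kg, €6,086.00):
Base rate for C-263 is 13.5%.
Duty = €6,086.00 × 13.5% = €821.61.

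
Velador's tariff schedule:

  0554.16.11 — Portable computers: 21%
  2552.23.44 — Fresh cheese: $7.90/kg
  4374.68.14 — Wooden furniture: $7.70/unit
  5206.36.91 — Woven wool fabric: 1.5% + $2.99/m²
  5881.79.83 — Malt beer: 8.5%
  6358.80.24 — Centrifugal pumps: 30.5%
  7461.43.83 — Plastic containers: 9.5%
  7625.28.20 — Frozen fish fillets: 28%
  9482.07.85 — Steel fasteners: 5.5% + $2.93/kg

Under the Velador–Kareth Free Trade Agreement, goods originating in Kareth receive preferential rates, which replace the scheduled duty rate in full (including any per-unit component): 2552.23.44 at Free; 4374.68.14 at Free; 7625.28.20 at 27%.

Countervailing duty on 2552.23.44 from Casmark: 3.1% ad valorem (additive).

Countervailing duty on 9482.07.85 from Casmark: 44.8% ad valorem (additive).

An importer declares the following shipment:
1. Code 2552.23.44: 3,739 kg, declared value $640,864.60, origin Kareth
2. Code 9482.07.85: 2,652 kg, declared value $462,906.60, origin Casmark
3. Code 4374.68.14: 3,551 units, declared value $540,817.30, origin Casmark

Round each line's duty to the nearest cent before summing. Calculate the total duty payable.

Line 1 (2552.23.44, Kareth, 3,739 kg, $640,864.60):
Base rate for 2552.23.44 is $7.90/kg.
Origin Kareth qualifies under the Velador–Kareth agreement and 2552.23.44 is covered: preferential rate Free applies instead.
The additional-duty order on 2552.23.44 targets Casmark, not Kareth; it does not apply.
Duty = $640,864.60 × 0% = $0.00.
Line 2 (9482.07.85, Casmark, 2,652 kg, $462,906.60):
Base rate for 9482.07.85 is 5.5% + $2.93/kg.
Additional duty on 9482.07.85 from Casmark: +44.8%. Applied ad valorem rate: 5.5% + 44.8% = 50.3%.
Duty = $462,906.60 × 50.3% + 2,652 × $2.93 = $240,612.38.
Line 3 (4374.68.14, Casmark, 3,551 units, $540,817.30):
Base rate for 4374.68.14 is $7.70/unit.
4374.68.14 has an FTA preferential rate, but origin Casmark is not Kareth; base rate stands.
Duty = 3,551 × $7.70 = $27,342.70.
Total = $0.00 + $240,612.38 + $27,342.70 = $267,955.08.

$267,955.08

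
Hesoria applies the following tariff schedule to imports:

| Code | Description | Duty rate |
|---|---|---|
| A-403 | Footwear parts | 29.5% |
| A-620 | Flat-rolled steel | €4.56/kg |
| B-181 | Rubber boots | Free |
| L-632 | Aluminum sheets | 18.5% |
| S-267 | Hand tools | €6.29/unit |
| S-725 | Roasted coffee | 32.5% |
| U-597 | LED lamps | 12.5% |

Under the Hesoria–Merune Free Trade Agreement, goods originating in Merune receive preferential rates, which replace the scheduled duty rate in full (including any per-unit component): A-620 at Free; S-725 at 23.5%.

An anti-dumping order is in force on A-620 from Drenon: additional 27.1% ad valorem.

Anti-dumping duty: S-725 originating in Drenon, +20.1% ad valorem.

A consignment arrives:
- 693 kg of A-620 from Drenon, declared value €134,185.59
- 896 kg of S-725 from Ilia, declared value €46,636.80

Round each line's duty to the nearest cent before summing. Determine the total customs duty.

€54,681.33

Line 1 (A-620, Drenon, 693 kg, €134,185.59):
Base rate for A-620 is €4.56/kg.
A-620 has an FTA preferential rate, but origin Drenon is not Merune; base rate stands.
Additional duty on A-620 from Drenon: +27.1% ad valorem. Applied ad valorem rate = 27.1%.
Duty = €134,185.59 × 27.1% + 693 × €4.56 = €39,524.37.
Line 2 (S-725, Ilia, 896 kg, €46,636.80):
Base rate for S-725 is 32.5%.
S-725 has an FTA preferential rate, but origin Ilia is not Merune; base rate stands.
The additional-duty order on S-725 targets Drenon, not Ilia; it does not apply.
Duty = €46,636.80 × 32.5% = €15,156.96.
Total = €39,524.37 + €15,156.96 = €54,681.33.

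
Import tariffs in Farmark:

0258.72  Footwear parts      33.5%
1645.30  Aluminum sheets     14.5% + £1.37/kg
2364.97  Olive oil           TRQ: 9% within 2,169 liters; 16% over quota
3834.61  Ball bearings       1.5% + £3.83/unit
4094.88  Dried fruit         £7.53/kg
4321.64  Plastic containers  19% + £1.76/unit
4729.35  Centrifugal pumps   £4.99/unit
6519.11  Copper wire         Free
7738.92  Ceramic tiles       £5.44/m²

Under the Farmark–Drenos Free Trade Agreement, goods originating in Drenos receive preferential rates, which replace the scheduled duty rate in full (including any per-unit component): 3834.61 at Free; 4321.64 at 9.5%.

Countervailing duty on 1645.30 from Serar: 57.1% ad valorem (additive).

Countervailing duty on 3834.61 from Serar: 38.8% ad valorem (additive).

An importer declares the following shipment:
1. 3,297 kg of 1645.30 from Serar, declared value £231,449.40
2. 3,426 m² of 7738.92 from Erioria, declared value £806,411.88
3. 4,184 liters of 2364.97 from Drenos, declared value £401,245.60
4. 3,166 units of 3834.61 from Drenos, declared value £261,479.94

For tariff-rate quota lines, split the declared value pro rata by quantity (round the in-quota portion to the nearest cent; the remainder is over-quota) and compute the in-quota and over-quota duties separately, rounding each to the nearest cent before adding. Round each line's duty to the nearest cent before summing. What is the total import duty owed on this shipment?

£238,510.90

Line 1 (1645.30, Serar, 3,297 kg, £231,449.40):
Base rate for 1645.30 is 14.5% + £1.37/kg.
Additional duty on 1645.30 from Serar: +57.1%. Applied ad valorem rate: 14.5% + 57.1% = 71.6%.
Duty = £231,449.40 × 71.6% + 3,297 × £1.37 = £170,234.66.
Line 2 (7738.92, Erioria, 3,426 m², £806,411.88):
Base rate for 7738.92 is £5.44/m².
Duty = 3,426 × £5.44 = £18,637.44.
Line 3 (2364.97, Drenos, 4,184 liters, £401,245.60):
Code 2364.97 is under a tariff-rate quota (threshold 2,169 liters). In-quota: 2,169 liters at 9%; over-quota: 2,015 liters at 16%.
Pro-rata value split: in-quota = £401,245.60 × 2,169/4,184 = £208,007.10; over-quota = £401,245.60 − £208,007.10 = £193,238.50.
In-quota duty = £208,007.10 × 9% = £18,720.64. Over-quota duty = £193,238.50 × 16% = £30,918.16.
Line duty = £18,720.64 + £30,918.16 = £49,638.80.
Line 4 (3834.61, Drenos, 3,166 units, £261,479.94):
Base rate for 3834.61 is 1.5% + £3.83/unit.
Origin Drenos qualifies under the Farmark–Drenos agreement and 3834.61 is covered: preferential rate Free applies instead.
The additional-duty order on 3834.61 targets Serar, not Drenos; it does not apply.
Duty = £261,479.94 × 0% = £0.00.
Total = £170,234.66 + £18,637.44 + £49,638.80 + £0.00 = £238,510.90.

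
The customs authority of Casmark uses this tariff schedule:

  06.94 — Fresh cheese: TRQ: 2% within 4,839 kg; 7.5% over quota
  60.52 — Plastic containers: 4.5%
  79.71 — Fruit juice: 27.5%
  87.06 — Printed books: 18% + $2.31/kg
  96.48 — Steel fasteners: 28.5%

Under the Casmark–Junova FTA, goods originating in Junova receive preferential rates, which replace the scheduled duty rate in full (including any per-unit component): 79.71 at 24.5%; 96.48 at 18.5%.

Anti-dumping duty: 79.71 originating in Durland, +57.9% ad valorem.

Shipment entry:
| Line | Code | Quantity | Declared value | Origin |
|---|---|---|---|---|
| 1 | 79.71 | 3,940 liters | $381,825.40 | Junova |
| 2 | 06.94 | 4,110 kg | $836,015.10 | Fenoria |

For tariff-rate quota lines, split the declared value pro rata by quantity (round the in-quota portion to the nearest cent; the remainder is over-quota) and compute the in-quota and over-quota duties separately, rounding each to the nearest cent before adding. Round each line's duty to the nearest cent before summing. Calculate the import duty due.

$110,267.52

Line 1 (79.71, Junova, 3,940 liters, $381,825.40):
Base rate for 79.71 is 27.5%.
Origin Junova qualifies under the Casmark–Junova agreement and 79.71 is covered: preferential rate 24.5% applies instead.
The additional-duty order on 79.71 targets Durland, not Junova; it does not apply.
Duty = $381,825.40 × 24.5% = $93,547.22.
Line 2 (06.94, Fenoria, 4,110 kg, $836,015.10):
Code 06.94 is under a tariff-rate quota (threshold 4,839 kg). Quantity 4,110 kg is within the quota, so the in-quota rate 2% applies to the full value.
Duty = $836,015.10 × 2% = $16,720.30.
Total = $93,547.22 + $16,720.30 = $110,267.52.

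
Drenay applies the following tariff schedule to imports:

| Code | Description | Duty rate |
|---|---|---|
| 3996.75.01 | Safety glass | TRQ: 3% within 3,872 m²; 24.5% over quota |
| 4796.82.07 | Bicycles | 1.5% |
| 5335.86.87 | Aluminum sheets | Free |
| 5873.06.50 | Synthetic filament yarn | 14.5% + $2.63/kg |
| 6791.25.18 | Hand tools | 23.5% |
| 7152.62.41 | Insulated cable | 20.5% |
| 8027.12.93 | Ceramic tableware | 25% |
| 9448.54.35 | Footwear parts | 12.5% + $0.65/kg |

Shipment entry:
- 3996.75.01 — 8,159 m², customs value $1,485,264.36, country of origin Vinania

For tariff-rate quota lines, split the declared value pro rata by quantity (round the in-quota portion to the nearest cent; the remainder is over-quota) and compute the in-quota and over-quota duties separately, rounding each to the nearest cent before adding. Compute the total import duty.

Line 1 (3996.75.01, Vinania, 8,159 m², $1,485,264.36):
Code 3996.75.01 is under a tariff-rate quota (threshold 3,872 m²). In-quota: 3,872 m² at 3%; over-quota: 4,287 m² at 24.5%.
Pro-rata value split: in-quota = $1,485,264.36 × 3,872/8,159 = $704,858.88; over-quota = $1,485,264.36 − $704,858.88 = $780,405.48.
In-quota duty = $704,858.88 × 3% = $21,145.77. Over-quota duty = $780,405.48 × 24.5% = $191,199.34.
Line duty = $21,145.77 + $191,199.34 = $212,345.11.

$212,345.11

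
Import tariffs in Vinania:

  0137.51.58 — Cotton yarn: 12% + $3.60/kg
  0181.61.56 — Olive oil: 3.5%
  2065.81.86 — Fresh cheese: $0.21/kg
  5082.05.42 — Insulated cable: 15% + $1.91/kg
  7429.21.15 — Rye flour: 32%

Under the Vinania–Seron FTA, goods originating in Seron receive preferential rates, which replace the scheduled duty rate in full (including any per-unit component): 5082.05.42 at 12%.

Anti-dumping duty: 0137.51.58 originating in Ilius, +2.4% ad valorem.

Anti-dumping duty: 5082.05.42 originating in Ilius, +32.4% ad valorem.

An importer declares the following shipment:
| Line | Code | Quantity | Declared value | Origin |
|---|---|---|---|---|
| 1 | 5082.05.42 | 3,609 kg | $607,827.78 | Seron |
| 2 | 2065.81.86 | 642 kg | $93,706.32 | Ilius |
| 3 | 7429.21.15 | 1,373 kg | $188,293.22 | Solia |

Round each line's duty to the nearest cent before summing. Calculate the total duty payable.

$133,327.98

Line 1 (5082.05.42, Seron, 3,609 kg, $607,827.78):
Base rate for 5082.05.42 is 15% + $1.91/kg.
Origin Seron qualifies under the Vinania–Seron agreement and 5082.05.42 is covered: preferential rate 12% applies instead.
The additional-duty order on 5082.05.42 targets Ilius, not Seron; it does not apply.
Duty = $607,827.78 × 12% = $72,939.33.
Line 2 (2065.81.86, Ilius, 642 kg, $93,706.32):
Base rate for 2065.81.86 is $0.21/kg.
Duty = 642 × $0.21 = $134.82.
Line 3 (7429.21.15, Solia, 1,373 kg, $188,293.22):
Base rate for 7429.21.15 is 32%.
Duty = $188,293.22 × 32% = $60,253.83.
Total = $72,939.33 + $134.82 + $60,253.83 = $133,327.98.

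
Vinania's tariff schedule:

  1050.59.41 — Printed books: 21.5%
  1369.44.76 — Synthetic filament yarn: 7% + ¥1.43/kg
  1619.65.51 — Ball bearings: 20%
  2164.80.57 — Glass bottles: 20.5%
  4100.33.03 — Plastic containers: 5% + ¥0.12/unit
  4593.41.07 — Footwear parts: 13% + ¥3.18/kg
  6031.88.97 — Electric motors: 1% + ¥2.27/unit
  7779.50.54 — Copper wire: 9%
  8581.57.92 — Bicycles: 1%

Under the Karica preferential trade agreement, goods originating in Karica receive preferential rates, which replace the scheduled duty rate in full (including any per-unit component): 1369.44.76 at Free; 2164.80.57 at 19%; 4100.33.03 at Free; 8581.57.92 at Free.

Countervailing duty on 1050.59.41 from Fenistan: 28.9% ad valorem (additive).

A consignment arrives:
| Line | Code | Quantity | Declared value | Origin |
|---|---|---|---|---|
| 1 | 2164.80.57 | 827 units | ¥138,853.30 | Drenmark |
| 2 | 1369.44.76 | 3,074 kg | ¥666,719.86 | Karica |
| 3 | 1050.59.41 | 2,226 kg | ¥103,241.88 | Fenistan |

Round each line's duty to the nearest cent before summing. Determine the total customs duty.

¥80,498.84

Line 1 (2164.80.57, Drenmark, 827 units, ¥138,853.30):
Base rate for 2164.80.57 is 20.5%.
2164.80.57 has an FTA preferential rate, but origin Drenmark is not Karica; base rate stands.
Duty = ¥138,853.30 × 20.5% = ¥28,464.93.
Line 2 (1369.44.76, Karica, 3,074 kg, ¥666,719.86):
Base rate for 1369.44.76 is 7% + ¥1.43/kg.
Origin Karica qualifies under the Vinania–Karica agreement and 1369.44.76 is covered: preferential rate Free applies instead.
Duty = ¥666,719.86 × 0% = ¥0.00.
Line 3 (1050.59.41, Fenistan, 2,226 kg, ¥103,241.88):
Base rate for 1050.59.41 is 21.5%.
Additional duty on 1050.59.41 from Fenistan: +28.9%. Applied ad valorem rate: 21.5% + 28.9% = 50.4%.
Duty = ¥103,241.88 × 50.4% = ¥52,033.91.
Total = ¥28,464.93 + ¥0.00 + ¥52,033.91 = ¥80,498.84.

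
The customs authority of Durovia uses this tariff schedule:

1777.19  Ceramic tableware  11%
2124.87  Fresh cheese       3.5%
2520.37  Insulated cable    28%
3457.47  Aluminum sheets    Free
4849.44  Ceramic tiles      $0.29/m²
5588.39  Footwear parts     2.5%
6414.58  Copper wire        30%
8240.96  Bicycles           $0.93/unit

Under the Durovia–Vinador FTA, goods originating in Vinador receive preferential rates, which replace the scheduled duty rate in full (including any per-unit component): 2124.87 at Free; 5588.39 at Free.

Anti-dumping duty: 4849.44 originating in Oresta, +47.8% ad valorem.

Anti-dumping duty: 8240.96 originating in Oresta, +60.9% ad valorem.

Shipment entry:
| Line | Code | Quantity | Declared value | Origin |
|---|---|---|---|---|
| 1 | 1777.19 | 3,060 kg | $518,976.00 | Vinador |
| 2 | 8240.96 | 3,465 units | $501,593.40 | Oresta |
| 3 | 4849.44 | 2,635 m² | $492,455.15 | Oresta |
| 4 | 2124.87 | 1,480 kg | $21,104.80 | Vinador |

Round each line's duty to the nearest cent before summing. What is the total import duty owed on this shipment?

Line 1 (1777.19, Vinador, 3,060 kg, $518,976.00):
Base rate for 1777.19 is 11%.
Origin Vinador is the FTA partner but 1777.19 is not on the preference list; base rate stands.
Duty = $518,976.00 × 11% = $57,087.36.
Line 2 (8240.96, Oresta, 3,465 units, $501,593.40):
Base rate for 8240.96 is $0.93/unit.
Additional duty on 8240.96 from Oresta: +60.9% ad valorem. Applied ad valorem rate = 60.9%.
Duty = $501,593.40 × 60.9% + 3,465 × $0.93 = $308,692.83.
Line 3 (4849.44, Oresta, 2,635 m², $492,455.15):
Base rate for 4849.44 is $0.29/m².
Additional duty on 4849.44 from Oresta: +47.8% ad valorem. Applied ad valorem rate = 47.8%.
Duty = $492,455.15 × 47.8% + 2,635 × $0.29 = $236,157.71.
Line 4 (2124.87, Vinador, 1,480 kg, $21,104.80):
Base rate for 2124.87 is 3.5%.
Origin Vinador qualifies under the Durovia–Vinador agreement and 2124.87 is covered: preferential rate Free applies instead.
Duty = $21,104.80 × 0% = $0.00.
Total = $57,087.36 + $308,692.83 + $236,157.71 + $0.00 = $601,937.90.

$601,937.90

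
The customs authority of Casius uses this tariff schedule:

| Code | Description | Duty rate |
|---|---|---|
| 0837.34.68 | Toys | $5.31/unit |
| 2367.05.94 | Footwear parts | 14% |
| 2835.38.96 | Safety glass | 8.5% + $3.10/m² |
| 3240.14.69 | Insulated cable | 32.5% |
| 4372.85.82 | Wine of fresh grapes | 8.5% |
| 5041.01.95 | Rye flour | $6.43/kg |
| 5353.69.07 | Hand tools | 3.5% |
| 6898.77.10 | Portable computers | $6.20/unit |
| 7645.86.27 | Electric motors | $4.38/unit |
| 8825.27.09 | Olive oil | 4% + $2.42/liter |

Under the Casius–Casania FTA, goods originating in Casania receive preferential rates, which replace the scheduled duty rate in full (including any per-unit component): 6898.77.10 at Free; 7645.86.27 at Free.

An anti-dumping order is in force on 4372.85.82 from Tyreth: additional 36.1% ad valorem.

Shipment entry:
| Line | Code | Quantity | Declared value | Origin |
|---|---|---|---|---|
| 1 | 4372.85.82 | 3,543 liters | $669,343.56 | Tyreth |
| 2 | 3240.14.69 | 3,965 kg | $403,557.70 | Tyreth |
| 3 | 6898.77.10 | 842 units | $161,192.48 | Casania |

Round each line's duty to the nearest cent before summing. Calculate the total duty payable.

Line 1 (4372.85.82, Tyreth, 3,543 liters, $669,343.56):
Base rate for 4372.85.82 is 8.5%.
Additional duty on 4372.85.82 from Tyreth: +36.1%. Applied ad valorem rate: 8.5% + 36.1% = 44.6%.
Duty = $669,343.56 × 44.6% = $298,527.23.
Line 2 (3240.14.69, Tyreth, 3,965 kg, $403,557.70):
Base rate for 3240.14.69 is 32.5%.
Duty = $403,557.70 × 32.5% = $131,156.25.
Line 3 (6898.77.10, Casania, 842 units, $161,192.48):
Base rate for 6898.77.10 is $6.20/unit.
Origin Casania qualifies under the Casius–Casania agreement and 6898.77.10 is covered: preferential rate Free applies instead.
Duty = $161,192.48 × 0% = $0.00.
Total = $298,527.23 + $131,156.25 + $0.00 = $429,683.48.

$429,683.48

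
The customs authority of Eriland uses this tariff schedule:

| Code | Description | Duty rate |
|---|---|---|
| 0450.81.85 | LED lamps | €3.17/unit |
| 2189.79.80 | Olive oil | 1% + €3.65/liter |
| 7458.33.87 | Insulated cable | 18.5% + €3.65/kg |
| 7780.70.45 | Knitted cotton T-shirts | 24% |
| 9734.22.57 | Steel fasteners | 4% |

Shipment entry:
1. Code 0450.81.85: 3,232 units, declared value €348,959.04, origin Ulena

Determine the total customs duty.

€10,245.44

Line 1 (0450.81.85, Ulena, 3,232 units, €348,959.04):
Base rate for 0450.81.85 is €3.17/unit.
Duty = 3,232 × €3.17 = €10,245.44.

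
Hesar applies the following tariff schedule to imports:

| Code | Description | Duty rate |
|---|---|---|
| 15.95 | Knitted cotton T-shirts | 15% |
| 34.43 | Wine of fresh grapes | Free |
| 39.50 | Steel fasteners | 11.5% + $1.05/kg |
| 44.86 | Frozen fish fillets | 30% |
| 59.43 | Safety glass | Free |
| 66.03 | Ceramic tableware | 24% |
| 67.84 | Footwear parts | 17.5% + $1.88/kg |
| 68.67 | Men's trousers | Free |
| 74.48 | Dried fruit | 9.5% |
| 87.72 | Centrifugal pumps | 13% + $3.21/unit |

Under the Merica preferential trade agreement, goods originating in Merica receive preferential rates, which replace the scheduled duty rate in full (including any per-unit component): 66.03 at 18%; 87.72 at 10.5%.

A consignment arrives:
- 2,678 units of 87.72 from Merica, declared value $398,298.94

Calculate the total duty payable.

$41,821.39

Line 1 (87.72, Merica, 2,678 units, $398,298.94):
Base rate for 87.72 is 13% + $3.21/unit.
Origin Merica qualifies under the Hesar–Merica agreement and 87.72 is covered: preferential rate 10.5% applies instead.
Duty = $398,298.94 × 10.5% = $41,821.39.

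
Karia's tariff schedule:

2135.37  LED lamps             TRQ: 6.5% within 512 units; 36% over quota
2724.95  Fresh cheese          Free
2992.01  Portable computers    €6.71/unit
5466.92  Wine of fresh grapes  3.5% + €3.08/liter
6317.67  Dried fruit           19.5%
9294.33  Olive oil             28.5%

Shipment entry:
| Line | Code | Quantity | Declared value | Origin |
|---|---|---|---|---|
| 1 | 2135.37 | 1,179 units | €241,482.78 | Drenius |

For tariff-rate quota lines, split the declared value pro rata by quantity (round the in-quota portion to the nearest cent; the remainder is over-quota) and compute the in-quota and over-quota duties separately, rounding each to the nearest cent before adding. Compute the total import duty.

€55,997.79

Line 1 (2135.37, Drenius, 1,179 units, €241,482.78):
Code 2135.37 is under a tariff-rate quota (threshold 512 units). In-quota: 512 units at 6.5%; over-quota: 667 units at 36%.
Pro-rata value split: in-quota = €241,482.78 × 512/1,179 = €104,867.84; over-quota = €241,482.78 − €104,867.84 = €136,614.94.
In-quota duty = €104,867.84 × 6.5% = €6,816.41. Over-quota duty = €136,614.94 × 36% = €49,181.38.
Line duty = €6,816.41 + €49,181.38 = €55,997.79.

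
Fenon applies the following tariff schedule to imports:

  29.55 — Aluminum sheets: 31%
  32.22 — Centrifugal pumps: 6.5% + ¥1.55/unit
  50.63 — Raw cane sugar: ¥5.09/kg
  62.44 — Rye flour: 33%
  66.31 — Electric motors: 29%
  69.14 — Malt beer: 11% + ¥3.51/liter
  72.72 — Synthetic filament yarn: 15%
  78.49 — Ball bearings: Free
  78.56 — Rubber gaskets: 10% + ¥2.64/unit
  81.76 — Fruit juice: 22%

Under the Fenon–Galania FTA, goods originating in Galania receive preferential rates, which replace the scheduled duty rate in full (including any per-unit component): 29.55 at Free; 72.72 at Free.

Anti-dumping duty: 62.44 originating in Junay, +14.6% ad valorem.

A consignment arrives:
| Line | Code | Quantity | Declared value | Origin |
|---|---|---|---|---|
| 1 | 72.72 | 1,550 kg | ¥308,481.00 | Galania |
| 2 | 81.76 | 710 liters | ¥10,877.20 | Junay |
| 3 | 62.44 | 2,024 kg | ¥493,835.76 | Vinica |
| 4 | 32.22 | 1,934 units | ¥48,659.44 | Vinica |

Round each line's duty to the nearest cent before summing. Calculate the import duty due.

Line 1 (72.72, Galania, 1,550 kg, ¥308,481.00):
Base rate for 72.72 is 15%.
Origin Galania qualifies under the Fenon–Galania agreement and 72.72 is covered: preferential rate Free applies instead.
Duty = ¥308,481.00 × 0% = ¥0.00.
Line 2 (81.76, Junay, 710 liters, ¥10,877.20):
Base rate for 81.76 is 22%.
Duty = ¥10,877.20 × 22% = ¥2,392.98.
Line 3 (62.44, Vinica, 2,024 kg, ¥493,835.76):
Base rate for 62.44 is 33%.
The additional-duty order on 62.44 targets Junay, not Vinica; it does not apply.
Duty = ¥493,835.76 × 33% = ¥162,965.80.
Line 4 (32.22, Vinica, 1,934 units, ¥48,659.44):
Base rate for 32.22 is 6.5% + ¥1.55/unit.
Duty = ¥48,659.44 × 6.5% + 1,934 × ¥1.55 = ¥6,160.56.
Total = ¥0.00 + ¥2,392.98 + ¥162,965.80 + ¥6,160.56 = ¥171,519.34.

¥171,519.34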